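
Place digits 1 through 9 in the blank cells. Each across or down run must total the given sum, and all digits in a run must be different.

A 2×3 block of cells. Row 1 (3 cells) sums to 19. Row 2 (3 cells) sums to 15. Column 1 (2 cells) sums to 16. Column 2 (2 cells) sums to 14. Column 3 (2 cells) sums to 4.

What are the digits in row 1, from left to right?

16 in 2 cells must be {7,9}; 4 in 2 cells must be {1,3}.
The 19 across and the 4 down share only 3, so (1,3) = 3.
(2,3) = 4 − 3 = 1 completes the 4 down.
Given what's placed, (1,2) must be 9 to fit the 19 across and 14 down.
(2,1) = 9: the only remaining digit allowed by both the 15 across and the 16 down.
(2,2) = 15 − 10 = 5 completes the 15 across.
(1,1) = 19 − 12 = 7 completes the 19 across.

7 9 3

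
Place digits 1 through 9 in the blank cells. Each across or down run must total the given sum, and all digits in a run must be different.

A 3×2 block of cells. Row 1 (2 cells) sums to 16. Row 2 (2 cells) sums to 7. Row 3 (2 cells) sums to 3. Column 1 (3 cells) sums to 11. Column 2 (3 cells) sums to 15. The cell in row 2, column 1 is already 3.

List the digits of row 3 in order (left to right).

16 in 2 cells must be {7,9}; 3 in 2 cells must be {1,2}.
Given what's placed, (1,1) must be 7 to fit the 16 across and 11 down.
(1,2) = 16 − 7 = 9 completes the 16 across.
(2,2) = 7 − 3 = 4 completes the 7 across.
(3,1) = 11 − 10 = 1 completes the 11 down.
(3,2) = 3 − 1 = 2 completes the 3 across.

1, 2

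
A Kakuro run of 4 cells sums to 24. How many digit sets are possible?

8

4 distinct digits from 1–9 sum between 10 and 30.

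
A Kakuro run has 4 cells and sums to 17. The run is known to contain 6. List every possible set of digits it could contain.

4 distinct digits from 1–9 sum between 10 and 30.
Keeping only sets containing 6.

{1,2,6,8}; {1,3,6,7}; {2,4,5,6}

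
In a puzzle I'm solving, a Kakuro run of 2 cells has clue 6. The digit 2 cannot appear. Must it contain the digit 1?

The only way to make 6 from 2 distinct digits under that restriction is {1,5}, which contains 1.

Yes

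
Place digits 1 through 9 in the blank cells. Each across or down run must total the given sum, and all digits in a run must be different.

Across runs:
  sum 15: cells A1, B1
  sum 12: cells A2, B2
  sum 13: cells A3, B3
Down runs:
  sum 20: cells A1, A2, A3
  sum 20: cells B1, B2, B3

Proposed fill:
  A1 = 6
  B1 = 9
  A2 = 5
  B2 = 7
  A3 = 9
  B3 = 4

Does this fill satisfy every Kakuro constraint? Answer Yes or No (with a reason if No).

Yes

Across: 6+9=15; 5+7=12; 9+4=13. Down: 6+5+9=20; 9+7+4=20. No digit repeats within any run.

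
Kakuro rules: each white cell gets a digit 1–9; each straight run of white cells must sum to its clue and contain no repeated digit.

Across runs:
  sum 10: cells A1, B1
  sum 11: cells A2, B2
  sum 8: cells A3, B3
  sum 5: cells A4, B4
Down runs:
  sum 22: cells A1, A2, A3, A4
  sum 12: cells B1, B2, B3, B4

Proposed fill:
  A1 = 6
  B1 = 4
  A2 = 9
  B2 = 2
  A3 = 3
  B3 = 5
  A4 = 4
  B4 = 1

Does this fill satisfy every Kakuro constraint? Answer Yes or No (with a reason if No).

Yes

Across: 6+4=10; 9+2=11; 3+5=8; 4+1=5. Down: 6+9+3+4=22; 4+2+5+1=12. No digit repeats within any run.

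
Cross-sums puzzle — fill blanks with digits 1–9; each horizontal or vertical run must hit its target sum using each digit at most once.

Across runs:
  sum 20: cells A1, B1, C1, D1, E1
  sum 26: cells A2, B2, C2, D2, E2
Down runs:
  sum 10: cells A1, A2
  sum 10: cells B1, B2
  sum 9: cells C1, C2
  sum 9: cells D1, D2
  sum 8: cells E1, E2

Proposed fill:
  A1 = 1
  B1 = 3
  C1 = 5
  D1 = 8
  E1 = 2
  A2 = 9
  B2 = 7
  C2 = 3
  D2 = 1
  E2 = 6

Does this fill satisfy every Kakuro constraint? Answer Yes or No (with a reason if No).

No — the across run A1–E1 sums to 19, not 20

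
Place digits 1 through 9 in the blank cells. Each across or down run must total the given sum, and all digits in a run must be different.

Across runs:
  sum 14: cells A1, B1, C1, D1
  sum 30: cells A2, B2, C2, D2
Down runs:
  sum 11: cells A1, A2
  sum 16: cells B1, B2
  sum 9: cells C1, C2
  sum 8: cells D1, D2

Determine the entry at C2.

8

30 in 4 cells must be {6,7,8,9}; 16 in 2 cells must be {7,9}.
Only 7 fits B1 under both its across sum 14 and down sum 16.
B2 = 16 − 7 = 9 completes the 16 down.
Nothing is forced directly, so branch on A1, whose candidates are 2 or 4. If A1 = 2: that forces D1 = 1, after which A2 would have to be in {6,7,8} for the 30 across but in {9} for the 11 down — contradiction. So A1 = 4.
A2 = 11 − 4 = 7 completes the 11 down.
D2 = 6: the only remaining digit allowed by both the 30 across and the 8 down.
D1 = 8 − 6 = 2 completes the 8 down.
C2 = 30 − 22 = 8 completes the 30 across.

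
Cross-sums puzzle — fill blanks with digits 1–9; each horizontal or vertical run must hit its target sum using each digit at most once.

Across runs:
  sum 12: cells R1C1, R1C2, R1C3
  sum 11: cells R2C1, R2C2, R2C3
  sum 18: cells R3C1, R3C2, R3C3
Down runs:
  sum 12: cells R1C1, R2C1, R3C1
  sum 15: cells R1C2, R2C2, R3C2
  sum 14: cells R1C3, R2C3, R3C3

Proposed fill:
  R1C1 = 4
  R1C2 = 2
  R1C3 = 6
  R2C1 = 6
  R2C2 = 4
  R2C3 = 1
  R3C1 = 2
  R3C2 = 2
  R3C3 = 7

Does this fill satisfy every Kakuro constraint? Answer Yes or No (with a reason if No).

No — the across run R3C1–R3C3 sums to 11, not 18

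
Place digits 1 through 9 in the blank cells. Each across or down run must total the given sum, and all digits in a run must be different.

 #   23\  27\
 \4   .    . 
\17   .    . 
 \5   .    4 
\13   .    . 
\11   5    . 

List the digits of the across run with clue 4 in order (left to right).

4 in 2 cells must be {1,3}; 17 in 2 cells must be {8,9}.
R3C1 = 5 − 4 = 1 completes the 5 across.
R5C2 = 11 − 5 = 6 completes the 11 across.
R1C1 = 3: the only remaining digit allowed by both the 4 across and the 23 down.
R1C2 = 4 − 3 = 1 completes the 4 across.

3 1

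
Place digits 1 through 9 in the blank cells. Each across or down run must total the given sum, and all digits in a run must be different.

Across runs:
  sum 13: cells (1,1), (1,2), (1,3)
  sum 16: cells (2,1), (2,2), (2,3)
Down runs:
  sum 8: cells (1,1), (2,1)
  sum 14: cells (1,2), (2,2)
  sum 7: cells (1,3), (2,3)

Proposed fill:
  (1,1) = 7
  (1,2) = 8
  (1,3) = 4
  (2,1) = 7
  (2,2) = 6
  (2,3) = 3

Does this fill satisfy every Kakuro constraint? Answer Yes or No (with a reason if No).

No — the across run (1,1)–(1,3) sums to 19, not 13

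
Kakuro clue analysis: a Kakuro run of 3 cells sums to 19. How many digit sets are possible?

5

3 distinct digits from 1–9 sum between 6 and 24.
Enumerating: {2,8,9}, {3,7,9}, {4,6,9}, {4,7,8}, {5,6,8}.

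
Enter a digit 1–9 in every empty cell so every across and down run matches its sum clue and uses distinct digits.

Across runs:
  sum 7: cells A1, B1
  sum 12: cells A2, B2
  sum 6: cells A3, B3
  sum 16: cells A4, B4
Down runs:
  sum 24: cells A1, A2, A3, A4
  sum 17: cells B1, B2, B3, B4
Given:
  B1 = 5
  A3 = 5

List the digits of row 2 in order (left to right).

8, 4

16 in 2 cells must be {7,9}.
A1 = 7 − 5 = 2 completes the 7 across.
B3 = 6 − 5 = 1 completes the 6 across.
Given what's placed, A4 must be 9 to fit the 16 across and 24 down.
B4 = 16 − 9 = 7 completes the 16 across.
A2 = 24 − 16 = 8 completes the 24 down.
B2 = 12 − 8 = 4 completes the 12 across.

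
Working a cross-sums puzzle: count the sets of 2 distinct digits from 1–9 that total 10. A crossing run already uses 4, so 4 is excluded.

3

2 distinct digits from 1–9 sum between 3 and 17.
Dropping sets that contain 4.
Enumerating: {1,9}, {2,8}, {3,7}.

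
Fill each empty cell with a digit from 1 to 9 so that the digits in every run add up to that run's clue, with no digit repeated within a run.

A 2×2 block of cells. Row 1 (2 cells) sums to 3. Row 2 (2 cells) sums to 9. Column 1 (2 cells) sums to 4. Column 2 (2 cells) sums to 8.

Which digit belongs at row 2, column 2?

6

3 in 2 cells must be {1,2}; 4 in 2 cells must be {1,3}.
The 3 across and the 4 down share only 1, so (1,1) = 1.
(1,2) = 3 − 1 = 2 completes the 3 across.
(2,1) = 4 − 1 = 3 completes the 4 down.
(2,2) = 9 − 3 = 6 completes the 9 across.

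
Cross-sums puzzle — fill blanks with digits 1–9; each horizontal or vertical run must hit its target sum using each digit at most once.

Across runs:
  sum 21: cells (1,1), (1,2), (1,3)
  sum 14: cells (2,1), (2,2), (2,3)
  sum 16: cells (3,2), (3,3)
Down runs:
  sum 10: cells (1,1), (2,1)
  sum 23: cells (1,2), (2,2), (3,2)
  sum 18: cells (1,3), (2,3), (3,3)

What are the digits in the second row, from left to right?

3 6 5

16 in 2 cells must be {7,9}; 23 in 3 cells must be {6,8,9}.
Only 9 fits (3,2) under both its across sum 16 and down sum 23.
(3,3) = 16 − 9 = 7 completes the 16 across.
Nothing is forced directly, so branch on (1,2), whose candidates are 6 or 8. If (1,2) = 6: that forces (1,3) = 8, (2,2) = 8, after which (2,3) would have to be in {1,2,4,5} for the 14 across but in {3} for the 18 down — contradiction. So (1,2) = 8.
(2,2) = 23 − 17 = 6 completes the 23 down.
No cell is forced outright now. (2,3) can only be 3 or 5 (the digits allowed by both its 14 across and its 18 down). If (2,3) = 3: then (1,3) would have to be in {4,6,7,9} for the 21 across but in {8} for the 18 down — contradiction. So (2,3) = 5.
(1,3) = 18 − 12 = 6 completes the 18 down.
(2,1) = 14 − 11 = 3 completes the 14 across.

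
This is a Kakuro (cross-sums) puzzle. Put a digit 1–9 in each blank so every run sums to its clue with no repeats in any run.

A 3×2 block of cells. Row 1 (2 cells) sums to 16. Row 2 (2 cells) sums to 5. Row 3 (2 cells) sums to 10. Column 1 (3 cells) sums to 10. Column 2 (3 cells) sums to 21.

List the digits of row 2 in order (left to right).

16 in 2 cells must be {7,9}.
The 16 across and the 10 down share only 7, so (1,1) = 7.
(1,2) = 16 − 7 = 9 completes the 16 across.
Given what's placed, (2,2) must be 4 to fit the 5 across and 21 down.
(3,2) = 21 − 13 = 8 completes the 21 down.
(2,1) = 5 − 4 = 1 completes the 5 across.
(3,1) = 10 − 8 = 2 completes the 10 across.

1 4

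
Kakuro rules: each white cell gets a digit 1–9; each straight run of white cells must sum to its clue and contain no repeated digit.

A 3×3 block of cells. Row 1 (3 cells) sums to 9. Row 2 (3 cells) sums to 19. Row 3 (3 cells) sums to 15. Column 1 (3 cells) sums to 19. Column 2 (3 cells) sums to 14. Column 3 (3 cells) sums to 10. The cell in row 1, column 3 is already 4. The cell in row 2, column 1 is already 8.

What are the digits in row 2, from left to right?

8 6 5

(1,1) = 2: the only remaining digit allowed by both the 9 across and the 19 down.
(1,2) = 9 − 6 = 3 completes the 9 across.
(2,3) = 5: the only remaining digit allowed by both the 19 across and the 10 down.
(3,1) = 19 − 10 = 9 completes the 19 down.
(3,3) = 10 − 9 = 1 completes the 10 down.
(2,2) = 19 − 13 = 6 completes the 19 across.
(3,2) = 15 − 10 = 5 completes the 15 across.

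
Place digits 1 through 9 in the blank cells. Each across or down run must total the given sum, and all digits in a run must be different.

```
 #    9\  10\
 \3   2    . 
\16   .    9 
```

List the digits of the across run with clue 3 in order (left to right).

2, 1

3 in 2 cells must be {1,2}; 16 in 2 cells must be {7,9}.
R1C2 = 3 − 2 = 1 completes the 3 across.
R2C1 = 16 − 9 = 7 completes the 16 across.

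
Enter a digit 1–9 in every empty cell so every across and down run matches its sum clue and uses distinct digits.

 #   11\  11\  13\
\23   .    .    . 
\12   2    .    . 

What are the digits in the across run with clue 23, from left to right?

9 8 6

23 in 3 cells must be {6,8,9}.
R1C1 = 11 − 2 = 9 completes the 11 down.
No cell is forced outright now. R1C2 can only be 6 or 8 (the digits allowed by both its 23 across and its 11 down). If R1C2 = 6: that forces R1C3 = 8, after which R2C2 would have to be in {1,3,4,6,7,9} for the 12 across but in {5} for the 11 down — contradiction. So R1C2 = 8.
R1C3 = 23 − 17 = 6 completes the 23 across.
R2C2 = 11 − 8 = 3 completes the 11 down.
R2C3 = 12 − 5 = 7 completes the 12 across.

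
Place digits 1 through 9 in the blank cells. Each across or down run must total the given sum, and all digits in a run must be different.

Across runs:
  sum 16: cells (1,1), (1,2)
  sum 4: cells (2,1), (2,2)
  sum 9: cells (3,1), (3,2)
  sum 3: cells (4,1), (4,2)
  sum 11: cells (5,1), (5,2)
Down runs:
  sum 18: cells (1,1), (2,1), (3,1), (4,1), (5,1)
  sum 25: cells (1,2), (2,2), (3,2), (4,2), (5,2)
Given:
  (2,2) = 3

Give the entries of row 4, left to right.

2 1

16 in 2 cells must be {7,9}; 4 in 2 cells must be {1,3}; 3 in 2 cells must be {1,2}.
The 16 across and the 18 down share only 7, so (1,1) = 7.
(1,2) = 16 − 7 = 9 completes the 16 across.
(2,1) = 4 − 3 = 1 completes the 4 across.
Given what's placed, (4,1) must be 2 to fit the 3 across and 18 down.
(4,2) = 3 − 2 = 1 completes the 3 across.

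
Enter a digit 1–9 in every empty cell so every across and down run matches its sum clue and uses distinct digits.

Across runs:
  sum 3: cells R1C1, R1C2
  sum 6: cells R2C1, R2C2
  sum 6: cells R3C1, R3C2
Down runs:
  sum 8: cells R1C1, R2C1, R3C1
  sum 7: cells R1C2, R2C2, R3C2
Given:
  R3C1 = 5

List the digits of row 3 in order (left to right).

5 1

3 in 2 cells must be {1,2}; 7 in 3 cells must be {1,2,4}.
R3C2 = 6 − 5 = 1 completes the 6 across.
Given what's placed, R1C2 must be 2 to fit the 3 across and 7 down.
R2C2 = 7 − 3 = 4 completes the 7 down.
R1C1 = 3 − 2 = 1 completes the 3 across.
R2C1 = 6 − 4 = 2 completes the 6 across.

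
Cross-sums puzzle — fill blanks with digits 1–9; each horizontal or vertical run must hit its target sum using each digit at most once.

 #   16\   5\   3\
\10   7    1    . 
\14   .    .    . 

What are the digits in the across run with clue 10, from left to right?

7 1 2

16 in 2 cells must be {7,9}; 3 in 2 cells must be {1,2}.
R1C3 = 10 − 8 = 2 completes the 10 across.
R2C1 = 16 − 7 = 9 completes the 16 down.
R2C2 = 5 − 1 = 4 completes the 5 down.
R2C3 = 14 − 13 = 1 completes the 14 across.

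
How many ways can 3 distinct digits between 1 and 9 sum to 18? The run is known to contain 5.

2

3 distinct digits from 1–9 sum between 6 and 24.
Keeping only sets containing 5.
Enumerating: {4,5,9}, {5,6,7}.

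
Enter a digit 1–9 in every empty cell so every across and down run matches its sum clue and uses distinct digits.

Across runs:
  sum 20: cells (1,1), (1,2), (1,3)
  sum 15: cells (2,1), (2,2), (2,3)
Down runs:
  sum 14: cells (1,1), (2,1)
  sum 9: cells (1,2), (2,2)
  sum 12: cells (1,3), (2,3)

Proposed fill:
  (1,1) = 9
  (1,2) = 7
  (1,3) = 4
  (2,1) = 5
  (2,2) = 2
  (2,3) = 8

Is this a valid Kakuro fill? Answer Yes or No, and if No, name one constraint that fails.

Yes

Across: 9+7+4=20; 5+2+8=15. Down: 9+5=14; 7+2=9; 4+8=12. No digit repeats within any run.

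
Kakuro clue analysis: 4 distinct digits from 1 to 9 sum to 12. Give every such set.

4 distinct digits from 1–9 sum between 10 and 30.

{1,2,3,6}; {1,2,4,5}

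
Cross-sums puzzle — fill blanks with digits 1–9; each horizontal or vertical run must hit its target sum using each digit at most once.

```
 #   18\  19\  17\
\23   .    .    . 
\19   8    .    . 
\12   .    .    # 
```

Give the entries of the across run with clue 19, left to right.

8 2 9

23 in 3 cells must be {6,8,9}; 17 in 2 cells must be {8,9}.
R2C3 = 9: the only remaining digit allowed by both the 19 across and the 17 down.
R1C3 = 17 − 9 = 8 completes the 17 down.
R2C2 = 19 − 17 = 2 completes the 19 across.
R1C2 = 9: the only remaining digit allowed by both the 23 across and the 19 down.
R3C2 = 19 − 11 = 8 completes the 19 down.
R1C1 = 23 − 17 = 6 completes the 23 across.
R3C1 = 12 − 8 = 4 completes the 12 across.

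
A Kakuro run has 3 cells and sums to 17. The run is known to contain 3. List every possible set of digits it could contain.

{3,5,9}; {3,6,8}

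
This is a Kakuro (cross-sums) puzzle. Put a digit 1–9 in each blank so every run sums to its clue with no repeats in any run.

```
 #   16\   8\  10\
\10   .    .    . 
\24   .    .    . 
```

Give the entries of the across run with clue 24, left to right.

24 in 3 cells must be {7,8,9}; 16 in 2 cells must be {7,9}.
The 10 across and the 16 down share only 7, so R1C1 = 7.
R2C1 = 16 − 7 = 9 completes the 16 down.
Given what's placed, R2C2 must be 7 to fit the 24 across and 8 down.
R2C3 = 24 − 16 = 8 completes the 24 across.
R1C2 = 8 − 7 = 1 completes the 8 down.
R1C3 = 10 − 8 = 2 completes the 10 across.

9 7 8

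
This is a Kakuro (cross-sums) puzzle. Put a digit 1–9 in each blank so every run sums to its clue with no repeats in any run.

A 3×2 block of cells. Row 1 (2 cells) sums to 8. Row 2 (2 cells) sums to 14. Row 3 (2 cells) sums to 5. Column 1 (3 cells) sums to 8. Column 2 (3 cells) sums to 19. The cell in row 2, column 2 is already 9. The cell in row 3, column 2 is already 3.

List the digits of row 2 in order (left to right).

(1,2) = 19 − 12 = 7 completes the 19 down.
(2,1) = 14 − 9 = 5 completes the 14 across.
(3,1) = 5 − 3 = 2 completes the 5 across.
(1,1) = 8 − 7 = 1 completes the 8 across.

5 9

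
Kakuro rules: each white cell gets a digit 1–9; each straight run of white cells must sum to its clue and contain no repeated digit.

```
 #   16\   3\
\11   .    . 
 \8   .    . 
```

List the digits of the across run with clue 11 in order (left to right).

16 in 2 cells must be {7,9}; 3 in 2 cells must be {1,2}.
The 11 across and the 3 down share only 2, so R1C2 = 2.
The 8 across and the 16 down share only 7, so R2C1 = 7.
R2C2 = 8 − 7 = 1 completes the 8 across.
R1C1 = 11 − 2 = 9 completes the 11 across.

9, 2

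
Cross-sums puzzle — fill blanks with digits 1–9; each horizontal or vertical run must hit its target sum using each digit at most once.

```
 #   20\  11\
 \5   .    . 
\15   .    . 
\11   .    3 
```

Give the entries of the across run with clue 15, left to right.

R3C1 = 11 − 3 = 8 completes the 11 across.
R1C1 = 3: the only remaining digit allowed by both the 5 across and the 20 down.
R1C2 = 5 − 3 = 2 completes the 5 across.
R2C1 = 20 − 11 = 9 completes the 20 down.
R2C2 = 15 − 9 = 6 completes the 15 across.

9, 6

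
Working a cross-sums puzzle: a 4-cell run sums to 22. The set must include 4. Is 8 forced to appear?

Counterexample: {2,4,7,9} sums to 22 under that restriction without using 8.

No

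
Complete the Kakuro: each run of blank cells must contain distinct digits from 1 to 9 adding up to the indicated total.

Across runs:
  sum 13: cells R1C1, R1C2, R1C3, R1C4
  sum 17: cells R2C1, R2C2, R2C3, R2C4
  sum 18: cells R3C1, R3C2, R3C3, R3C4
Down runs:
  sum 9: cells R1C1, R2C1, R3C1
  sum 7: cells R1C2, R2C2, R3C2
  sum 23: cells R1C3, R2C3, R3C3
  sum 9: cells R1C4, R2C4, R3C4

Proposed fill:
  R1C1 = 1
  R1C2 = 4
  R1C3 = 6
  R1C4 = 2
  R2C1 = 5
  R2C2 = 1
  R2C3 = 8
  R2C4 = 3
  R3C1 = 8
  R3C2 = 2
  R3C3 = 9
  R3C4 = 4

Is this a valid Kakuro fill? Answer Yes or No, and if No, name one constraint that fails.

No — the down run R1C1–R3C1 sums to 14, not 9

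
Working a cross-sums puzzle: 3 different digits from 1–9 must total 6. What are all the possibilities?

{1,2,3}

3 distinct digits from 1–9 sum between 6 and 24.
Only one set works: {1,2,3}.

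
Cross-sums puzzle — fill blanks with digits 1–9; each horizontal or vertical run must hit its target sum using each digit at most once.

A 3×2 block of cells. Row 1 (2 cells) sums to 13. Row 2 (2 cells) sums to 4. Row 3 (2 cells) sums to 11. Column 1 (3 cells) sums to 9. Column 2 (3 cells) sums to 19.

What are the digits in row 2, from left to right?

1 3

4 in 2 cells must be {1,3}.
The 4 across and the 19 down share only 3, so (2,2) = 3.
(2,1) = 4 − 3 = 1 completes the 4 across.
Nothing is forced directly, so branch on (1,1), whose candidates are 5 or 6. If (1,1) = 5: then (1,2) would have to be in {8} for the 13 across but in {7,9} for the 19 down — contradiction. So (1,1) = 6.
(1,2) = 13 − 6 = 7 completes the 13 across.
(3,1) = 9 − 7 = 2 completes the 9 down.
(3,2) = 11 − 2 = 9 completes the 11 across.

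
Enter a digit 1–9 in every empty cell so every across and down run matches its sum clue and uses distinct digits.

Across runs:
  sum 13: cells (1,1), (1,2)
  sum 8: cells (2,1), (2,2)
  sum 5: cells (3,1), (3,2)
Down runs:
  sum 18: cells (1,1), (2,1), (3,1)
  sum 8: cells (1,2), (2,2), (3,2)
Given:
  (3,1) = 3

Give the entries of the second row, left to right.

(3,2) = 5 − 3 = 2 completes the 5 across.
Given what's placed, (1,2) must be 5 to fit the 13 across and 8 down.
(2,2) = 8 − 7 = 1 completes the 8 down.
(1,1) = 13 − 5 = 8 completes the 13 across.
(2,1) = 8 − 1 = 7 completes the 8 across.

7 1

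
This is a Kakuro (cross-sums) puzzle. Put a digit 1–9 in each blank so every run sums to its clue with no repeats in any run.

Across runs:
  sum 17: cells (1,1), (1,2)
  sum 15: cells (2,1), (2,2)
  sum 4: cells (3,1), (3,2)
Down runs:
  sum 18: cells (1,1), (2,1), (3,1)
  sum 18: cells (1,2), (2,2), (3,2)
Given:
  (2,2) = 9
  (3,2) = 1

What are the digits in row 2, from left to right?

17 in 2 cells must be {8,9}; 4 in 2 cells must be {1,3}.
(1,2) = 18 − 10 = 8 completes the 18 down.
(2,1) = 15 − 9 = 6 completes the 15 across.
(3,1) = 4 − 1 = 3 completes the 4 across.
(1,1) = 17 − 8 = 9 completes the 17 across.

6 9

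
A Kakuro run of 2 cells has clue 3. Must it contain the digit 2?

The only way to make 3 from 2 distinct digits is {1,2}, which contains 2.

Yes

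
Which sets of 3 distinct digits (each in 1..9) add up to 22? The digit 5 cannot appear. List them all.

3 distinct digits from 1–9 sum between 6 and 24.
Dropping sets that contain 5.
Only one set works: {6,7,9}.

{6,7,9}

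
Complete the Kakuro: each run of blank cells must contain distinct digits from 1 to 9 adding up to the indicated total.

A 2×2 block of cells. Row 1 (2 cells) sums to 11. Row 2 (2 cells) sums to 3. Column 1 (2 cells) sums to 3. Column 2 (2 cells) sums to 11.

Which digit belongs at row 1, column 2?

9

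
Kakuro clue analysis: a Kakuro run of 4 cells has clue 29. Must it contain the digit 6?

No

The only way to make 29 from 4 distinct digits is {5,7,8,9}, which does not contain 6.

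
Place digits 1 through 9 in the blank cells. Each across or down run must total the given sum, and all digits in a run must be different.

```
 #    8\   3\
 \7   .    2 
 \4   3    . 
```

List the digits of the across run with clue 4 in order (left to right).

4 in 2 cells must be {1,3}; 3 in 2 cells must be {1,2}.
R1C1 = 7 − 2 = 5 completes the 7 across.
R2C2 = 4 − 3 = 1 completes the 4 across.

3, 1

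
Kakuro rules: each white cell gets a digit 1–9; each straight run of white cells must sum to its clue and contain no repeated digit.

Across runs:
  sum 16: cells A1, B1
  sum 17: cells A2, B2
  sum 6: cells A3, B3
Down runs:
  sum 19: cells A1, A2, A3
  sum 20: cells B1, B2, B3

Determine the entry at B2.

16 in 2 cells must be {7,9}; 17 in 2 cells must be {8,9}.
Nothing is forced directly, so branch on B3, whose candidates are 4 or 5. If B3 = 5: then A3 would have to be in {1} for the 6 across but in {2,3,4,5,6,7,8,9} for the 19 down — contradiction. So B3 = 4.
Given what's placed, B2 must be 9 to fit the 17 across and 20 down.
A3 = 6 − 4 = 2 completes the 6 across.
A1 = 9: the only remaining digit allowed by both the 16 across and the 19 down.
B1 = 16 − 9 = 7 completes the 16 across.
A2 = 17 − 9 = 8 completes the 17 across.

9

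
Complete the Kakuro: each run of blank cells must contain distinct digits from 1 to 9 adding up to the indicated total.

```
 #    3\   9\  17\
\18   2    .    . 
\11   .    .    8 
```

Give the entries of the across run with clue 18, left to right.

2 7 9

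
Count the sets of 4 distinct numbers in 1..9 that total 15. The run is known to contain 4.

4 distinct digits from 1–9 sum between 10 and 30.
Keeping only sets containing 4.
Enumerating: {1,2,4,8}, {1,3,4,7}, {2,3,4,6}.

3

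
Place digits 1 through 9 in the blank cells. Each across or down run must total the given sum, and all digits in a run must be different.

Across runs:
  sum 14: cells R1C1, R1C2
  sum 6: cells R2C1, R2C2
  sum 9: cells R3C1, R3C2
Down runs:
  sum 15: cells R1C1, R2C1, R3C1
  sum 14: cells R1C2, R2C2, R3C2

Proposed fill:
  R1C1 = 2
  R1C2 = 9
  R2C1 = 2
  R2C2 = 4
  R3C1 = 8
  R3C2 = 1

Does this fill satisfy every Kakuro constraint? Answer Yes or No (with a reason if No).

No — the across run R1C1–R1C2 sums to 11, not 14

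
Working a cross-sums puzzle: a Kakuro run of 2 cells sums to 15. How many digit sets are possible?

2 distinct digits from 1–9 sum between 3 and 17.
Enumerating: {6,9}, {7,8}.

2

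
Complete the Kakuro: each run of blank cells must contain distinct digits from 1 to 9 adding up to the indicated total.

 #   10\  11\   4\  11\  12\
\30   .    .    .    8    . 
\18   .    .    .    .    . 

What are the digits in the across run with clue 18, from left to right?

4 in 2 cells must be {1,3}.
R2C4 = 11 − 8 = 3 completes the 11 down.
Given what's placed, R2C3 must be 1 to fit the 18 across and 4 down.
R1C3 = 4 − 1 = 3 completes the 4 down.
No cell is forced outright now. R1C5 can only be 4 or 9 (the digits allowed by both its 30 across and its 12 down). If R1C5 = 9: then R2C5 would have to be in {2,4,5,7,8} for the 18 across but in {3} for the 12 down — contradiction. So R1C5 = 4.
R2C5 = 12 − 4 = 8 completes the 12 down.
No cell is forced outright now. R2C1 can only be 2 or 4 (the digits allowed by both its 18 across and its 10 down). If R2C1 = 2: then R1C1 would have to be in {6,9} for the 30 across but in {8} for the 10 down — contradiction. So R2C1 = 4.
R1C1 = 10 − 4 = 6 completes the 10 down.
R1C2 = 30 − 21 = 9 completes the 30 across.
R2C2 = 18 − 16 = 2 completes the 18 across.

4 2 1 3 8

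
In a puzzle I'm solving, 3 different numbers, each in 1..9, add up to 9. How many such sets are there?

3 distinct digits from 1–9 sum between 6 and 24.
Enumerating: {1,2,6}, {1,3,5}, {2,3,4}.

3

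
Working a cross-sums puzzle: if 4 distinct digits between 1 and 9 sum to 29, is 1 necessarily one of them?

No

The only way to make 29 from 4 distinct digits is {5,7,8,9}, which does not contain 1.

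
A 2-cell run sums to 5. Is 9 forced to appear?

Counterexample: {1,4} sums to 5 without using 9.

No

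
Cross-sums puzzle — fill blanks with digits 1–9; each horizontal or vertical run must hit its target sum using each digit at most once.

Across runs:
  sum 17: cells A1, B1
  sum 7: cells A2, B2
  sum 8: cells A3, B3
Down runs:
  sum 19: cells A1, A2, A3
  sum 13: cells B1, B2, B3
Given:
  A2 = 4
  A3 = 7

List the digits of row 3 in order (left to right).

7 1

17 in 2 cells must be {8,9}.
A1 = 19 − 11 = 8 completes the 19 down.
B1 = 17 − 8 = 9 completes the 17 across.
B2 = 7 − 4 = 3 completes the 7 across.
B3 = 8 − 7 = 1 completes the 8 across.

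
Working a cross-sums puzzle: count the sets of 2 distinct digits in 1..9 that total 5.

2 distinct digits from 1–9 sum between 3 and 17.
Enumerating: {1,4}, {2,3}.

2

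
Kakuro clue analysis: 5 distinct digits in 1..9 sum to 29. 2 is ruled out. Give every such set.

{1,4,7,8,9}; {1,5,6,8,9}; {3,4,5,8,9}; {3,4,6,7,9}; {3,5,6,7,8}

5 distinct digits from 1–9 sum between 15 and 35.
Dropping sets that contain 2.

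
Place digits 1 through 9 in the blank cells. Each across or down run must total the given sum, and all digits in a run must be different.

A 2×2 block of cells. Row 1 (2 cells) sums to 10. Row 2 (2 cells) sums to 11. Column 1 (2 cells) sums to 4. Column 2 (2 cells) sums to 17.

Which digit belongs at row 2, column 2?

8

4 in 2 cells must be {1,3}; 17 in 2 cells must be {8,9}.
The 11 across and the 4 down share only 3, so (2,1) = 3.
(2,2) = 11 − 3 = 8 completes the 11 across.
(1,1) = 4 − 3 = 1 completes the 4 down.
(1,2) = 10 − 1 = 9 completes the 10 across.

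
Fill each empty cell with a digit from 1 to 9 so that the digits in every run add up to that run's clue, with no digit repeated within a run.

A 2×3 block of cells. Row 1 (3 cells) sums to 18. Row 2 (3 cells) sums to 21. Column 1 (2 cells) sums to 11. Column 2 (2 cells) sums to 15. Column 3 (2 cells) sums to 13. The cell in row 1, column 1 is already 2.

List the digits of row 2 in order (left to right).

9 8 4

(2,1) = 11 − 2 = 9 completes the 11 down.
Nothing is forced directly, so branch on (2,2), whose candidates are 7 or 8. If (2,2) = 7: then (1,2) would have to be in {7,9} for the 18 across but in {8} for the 15 down — contradiction. So (2,2) = 8.
(1,2) = 15 − 8 = 7 completes the 15 down.
(1,3) = 18 − 9 = 9 completes the 18 across.
(2,3) = 21 − 17 = 4 completes the 21 across.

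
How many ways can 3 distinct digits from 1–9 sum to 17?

7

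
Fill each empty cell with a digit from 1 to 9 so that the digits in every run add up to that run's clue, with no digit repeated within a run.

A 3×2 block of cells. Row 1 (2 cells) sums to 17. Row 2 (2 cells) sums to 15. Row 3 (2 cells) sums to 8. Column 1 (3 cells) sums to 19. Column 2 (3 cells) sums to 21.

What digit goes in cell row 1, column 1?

9

17 in 2 cells must be {8,9}.
Nothing is forced directly, so branch on (3,2), whose candidates are 5 or 6 or 7. If (3,2) = 5: that forces (1,2) = 9, (2,2) = 7, (3,1) = 3, after which (1,1) would have to be in {8} for the 17 across but in {7,9} for the 19 down — contradiction. If (3,2) = 7: then (3,1) would have to be in {1} for the 8 across but in {2,3,4,5,6,7,8,9} for the 19 down — contradiction. So (3,2) = 6.
Given what's placed, (1,2) must be 8 to fit the 17 across and 21 down.
(2,2) = 21 − 14 = 7 completes the 21 down.
(3,1) = 8 − 6 = 2 completes the 8 across.
(1,1) = 17 − 8 = 9 completes the 17 across.
(2,1) = 15 − 7 = 8 completes the 15 across.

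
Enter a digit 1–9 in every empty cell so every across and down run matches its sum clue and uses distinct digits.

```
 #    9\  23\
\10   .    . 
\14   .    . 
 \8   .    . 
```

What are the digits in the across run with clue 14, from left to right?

6, 8

23 in 3 cells must be {6,8,9}.
The 8 across and the 23 down share only 6, so R3C2 = 6.
R3C1 = 8 − 6 = 2 completes the 8 across.
Given what's placed, R2C1 must be 6 to fit the 14 across and 9 down.
R2C2 = 14 − 6 = 8 completes the 14 across.
R1C1 = 9 − 8 = 1 completes the 9 down.
R1C2 = 10 − 1 = 9 completes the 10 across.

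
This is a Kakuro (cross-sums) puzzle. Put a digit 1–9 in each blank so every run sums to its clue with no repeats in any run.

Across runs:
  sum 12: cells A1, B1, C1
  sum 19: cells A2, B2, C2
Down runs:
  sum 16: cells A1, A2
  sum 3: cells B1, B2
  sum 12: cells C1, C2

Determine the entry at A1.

7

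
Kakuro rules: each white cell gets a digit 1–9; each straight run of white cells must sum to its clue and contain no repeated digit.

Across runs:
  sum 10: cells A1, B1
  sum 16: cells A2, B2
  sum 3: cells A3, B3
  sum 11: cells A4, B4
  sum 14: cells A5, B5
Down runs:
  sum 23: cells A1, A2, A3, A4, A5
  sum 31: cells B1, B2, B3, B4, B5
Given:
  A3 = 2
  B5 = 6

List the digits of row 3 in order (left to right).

16 in 2 cells must be {7,9}; 3 in 2 cells must be {1,2}.
B3 = 3 − 2 = 1 completes the 3 across.

2 1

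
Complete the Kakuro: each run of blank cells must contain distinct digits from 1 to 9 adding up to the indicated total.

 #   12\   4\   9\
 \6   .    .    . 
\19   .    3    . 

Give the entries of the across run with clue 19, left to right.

9 3 7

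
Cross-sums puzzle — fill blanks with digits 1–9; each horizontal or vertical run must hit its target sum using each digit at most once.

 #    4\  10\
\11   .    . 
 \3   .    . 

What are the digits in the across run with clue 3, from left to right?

1 2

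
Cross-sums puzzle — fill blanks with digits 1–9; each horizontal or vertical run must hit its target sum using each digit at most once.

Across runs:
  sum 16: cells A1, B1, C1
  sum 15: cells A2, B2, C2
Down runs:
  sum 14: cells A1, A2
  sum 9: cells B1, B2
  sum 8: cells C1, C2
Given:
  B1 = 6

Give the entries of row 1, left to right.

9, 6, 1

B2 = 9 − 6 = 3 completes the 9 down.
Nothing is forced directly, so branch on A2, whose candidates are 5 or 8. If A2 = 8: then A1 would have to be in {1,2,3,7,8,9} for the 16 across but in {6} for the 14 down — contradiction. So A2 = 5.
A1 = 14 − 5 = 9 completes the 14 down.
C1 = 16 − 15 = 1 completes the 16 across.
C2 = 15 − 8 = 7 completes the 15 across.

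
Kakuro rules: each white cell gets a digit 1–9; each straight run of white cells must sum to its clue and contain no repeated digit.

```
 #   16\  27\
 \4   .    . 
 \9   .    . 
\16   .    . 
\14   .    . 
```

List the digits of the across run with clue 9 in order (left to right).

2 7

4 in 2 cells must be {1,3}; 16 in 2 cells must be {7,9}.
Only 3 fits R1C2 under both its across sum 4 and down sum 27.
R1C1 = 4 − 3 = 1 completes the 4 across.
Nothing is forced directly, so branch on R2C2, whose candidates are 7 or 8. If R2C2 = 8: then R2C1 would have to be in {1} for the 9 across but in {2,3,4,5,6,7,8,9} for the 16 down — contradiction. So R2C2 = 7.
R2C1 = 9 − 7 = 2 completes the 9 across.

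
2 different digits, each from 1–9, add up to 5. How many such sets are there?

2 distinct digits from 1–9 sum between 3 and 17.
Enumerating: {1,4}, {2,3}.

2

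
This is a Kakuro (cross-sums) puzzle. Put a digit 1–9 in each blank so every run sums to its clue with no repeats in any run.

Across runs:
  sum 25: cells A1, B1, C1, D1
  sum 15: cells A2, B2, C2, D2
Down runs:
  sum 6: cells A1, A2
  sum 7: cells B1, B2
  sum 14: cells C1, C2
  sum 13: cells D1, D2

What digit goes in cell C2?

5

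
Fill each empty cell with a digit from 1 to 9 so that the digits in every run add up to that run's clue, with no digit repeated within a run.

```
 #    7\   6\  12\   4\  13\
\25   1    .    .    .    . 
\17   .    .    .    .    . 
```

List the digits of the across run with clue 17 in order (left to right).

4 in 2 cells must be {1,3}.
Given what's placed, R1C4 must be 3 to fit the 25 across and 4 down.
R2C1 = 7 − 1 = 6 completes the 7 down.
R2C4 = 4 − 3 = 1 completes the 4 down.
R2C5 = 5: the only remaining digit allowed by both the 17 across and the 13 down.
R1C5 = 13 − 5 = 8 completes the 13 down.
R2C2 = 2: the only remaining digit allowed by both the 17 across and the 6 down.
R2C3 = 17 − 14 = 3 completes the 17 across.

6 2 3 1 5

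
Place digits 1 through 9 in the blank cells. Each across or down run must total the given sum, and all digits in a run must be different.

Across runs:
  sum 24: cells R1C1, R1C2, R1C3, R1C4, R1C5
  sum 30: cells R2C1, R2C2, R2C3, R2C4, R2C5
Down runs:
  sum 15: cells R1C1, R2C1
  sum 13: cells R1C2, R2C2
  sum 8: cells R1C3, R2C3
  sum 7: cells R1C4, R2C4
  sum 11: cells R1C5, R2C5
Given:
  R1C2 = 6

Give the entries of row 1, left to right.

9, 6, 3, 4, 2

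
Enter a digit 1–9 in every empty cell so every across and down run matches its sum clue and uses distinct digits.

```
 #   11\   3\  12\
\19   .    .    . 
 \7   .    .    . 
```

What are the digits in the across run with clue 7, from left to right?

2 1 4

7 in 3 cells must be {1,2,4}; 3 in 2 cells must be {1,2}.
The 19 across and the 3 down share only 2, so R1C2 = 2.
R2C2 = 3 − 2 = 1 completes the 3 down.
Given what's placed, R2C3 must be 4 to fit the 7 across and 12 down.
R1C3 = 12 − 4 = 8 completes the 12 down.
R2C1 = 7 − 5 = 2 completes the 7 across.
R1C1 = 19 − 10 = 9 completes the 19 across.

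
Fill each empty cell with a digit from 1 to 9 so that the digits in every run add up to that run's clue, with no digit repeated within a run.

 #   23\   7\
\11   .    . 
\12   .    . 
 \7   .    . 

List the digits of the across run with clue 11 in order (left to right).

9 2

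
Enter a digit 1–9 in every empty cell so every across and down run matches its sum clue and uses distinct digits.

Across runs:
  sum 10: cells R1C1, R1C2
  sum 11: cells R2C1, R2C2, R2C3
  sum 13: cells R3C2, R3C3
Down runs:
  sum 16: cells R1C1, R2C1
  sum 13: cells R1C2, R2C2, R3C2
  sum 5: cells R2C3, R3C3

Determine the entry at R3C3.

4

16 in 2 cells must be {7,9}.
The 11 across and the 16 down share only 7, so R2C1 = 7.
Intersecting the 13 across with the 5 down forces R3C3 = 4.
R1C1 = 16 − 7 = 9 completes the 16 down.
R1C2 = 10 − 9 = 1 completes the 10 across.
R2C2 = 3: the only remaining digit allowed by both the 11 across and the 13 down.
R2C3 = 11 − 10 = 1 completes the 11 across.
R3C2 = 13 − 4 = 9 completes the 13 across.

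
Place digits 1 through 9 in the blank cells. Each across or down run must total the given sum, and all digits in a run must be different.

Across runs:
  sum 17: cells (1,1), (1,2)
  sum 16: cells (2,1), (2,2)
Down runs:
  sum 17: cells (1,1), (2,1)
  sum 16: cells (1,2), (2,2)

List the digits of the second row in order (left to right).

9 7

17 in 2 cells must be {8,9}; 16 in 2 cells must be {7,9}.
The 17 across and the 16 down share only 9, so (1,2) = 9.
The 16 across and the 17 down share only 9, so (2,1) = 9.
(2,2) = 16 − 9 = 7 completes the 16 across.
(1,1) = 17 − 9 = 8 completes the 17 across.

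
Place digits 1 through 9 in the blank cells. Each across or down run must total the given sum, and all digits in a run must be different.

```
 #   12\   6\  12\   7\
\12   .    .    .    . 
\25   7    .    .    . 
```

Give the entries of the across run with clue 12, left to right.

R1C1 = 12 − 7 = 5 completes the 12 down.
R1C3 = 4: the only remaining digit allowed by both the 12 across and the 12 down.
R2C3 = 12 − 4 = 8 completes the 12 down.
No cell is forced outright now. R2C2 can only be 1 or 4 (the digits allowed by both its 25 across and its 6 down). If R2C2 = 1: then R1C2 would have to be in {1,2} for the 12 across but in {5} for the 6 down — contradiction. So R2C2 = 4.
R1C2 = 6 − 4 = 2 completes the 6 down.
R1C4 = 12 − 11 = 1 completes the 12 across.
R2C4 = 25 − 19 = 6 completes the 25 across.

5 2 4 1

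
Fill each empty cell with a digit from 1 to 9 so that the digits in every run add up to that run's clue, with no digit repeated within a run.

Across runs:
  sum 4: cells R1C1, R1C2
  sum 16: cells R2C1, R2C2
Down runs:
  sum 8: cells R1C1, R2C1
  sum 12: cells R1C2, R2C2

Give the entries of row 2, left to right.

7 9

4 in 2 cells must be {1,3}; 16 in 2 cells must be {7,9}.
The 4 across and the 12 down share only 3, so R1C2 = 3.
The 16 across and the 8 down share only 7, so R2C1 = 7.
R2C2 = 16 − 7 = 9 completes the 16 across.
R1C1 = 4 − 3 = 1 completes the 4 across.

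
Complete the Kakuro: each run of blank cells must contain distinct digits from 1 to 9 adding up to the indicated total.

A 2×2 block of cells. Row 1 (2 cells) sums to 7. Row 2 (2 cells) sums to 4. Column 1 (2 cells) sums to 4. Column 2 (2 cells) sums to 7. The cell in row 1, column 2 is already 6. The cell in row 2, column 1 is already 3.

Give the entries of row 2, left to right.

4 in 2 cells must be {1,3}.
(1,1) = 7 − 6 = 1 completes the 7 across.
(2,2) = 4 − 3 = 1 completes the 4 across.

3, 1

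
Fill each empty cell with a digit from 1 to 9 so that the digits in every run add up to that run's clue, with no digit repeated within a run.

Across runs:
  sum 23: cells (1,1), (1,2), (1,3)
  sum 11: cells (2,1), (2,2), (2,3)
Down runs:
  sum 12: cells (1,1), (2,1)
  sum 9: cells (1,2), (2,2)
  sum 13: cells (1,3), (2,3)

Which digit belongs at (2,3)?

7

23 in 3 cells must be {6,8,9}.
Nothing is forced directly, so branch on (1,2), whose candidates are 6 or 8. If (1,2) = 6: that forces (2,2) = 3, (2,1) = 7, after which (2,3) would have to be in {1} for the 11 across but in {4,5,6,7,8,9} for the 13 down — contradiction. So (1,2) = 8.
Given what's placed, (1,1) must be 9 to fit the 23 across and 12 down.
(1,3) = 23 − 17 = 6 completes the 23 across.
(2,1) = 12 − 9 = 3 completes the 12 down.
(2,2) = 9 − 8 = 1 completes the 9 down.
(2,3) = 11 − 4 = 7 completes the 11 across.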